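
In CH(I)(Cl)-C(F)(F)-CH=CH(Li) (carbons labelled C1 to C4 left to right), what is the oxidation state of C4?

Assign +1 per bond to O/N/halogen, −1 per bond to H or an electropositive element, and 0 per bond to carbon.
C4 has a double bond to C (2×0 = 0), one bond to H (-1), one bond to Li (-1).
Oxidation state = 0 − 1 − 1 = -2.

-2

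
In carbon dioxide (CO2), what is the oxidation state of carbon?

+4

The carbon has a double bond to O (2×+1 = +2), a double bond to O (2×+1 = +2).
Oxidation state = +2 + 2 = +4.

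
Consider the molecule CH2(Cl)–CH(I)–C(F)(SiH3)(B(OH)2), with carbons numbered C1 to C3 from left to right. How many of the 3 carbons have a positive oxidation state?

Tallying each carbon's bonds:
C1: 1C, 2H, 1Cl → 0 − 2 + 1 = -1
C2: 2C, 1H, 1I → 0 − 1 + 1 = 0
C3: 1C, 1F, 1B, 1Si → 0 + 1 − 1 − 1 = -1
0 carbons meet the condition.

0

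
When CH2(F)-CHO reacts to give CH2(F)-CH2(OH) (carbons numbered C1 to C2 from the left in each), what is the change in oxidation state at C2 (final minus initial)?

Before: C2 has 1 bond to C, 1 bond to H, 2 bonds to O → oxidation state +1.
After: C2 has 1 bond to C, 2 bonds to H, 1 bond to O → oxidation state -1.
Δ = -1 − (+1) = -2, so this is a reduction at C2.

-2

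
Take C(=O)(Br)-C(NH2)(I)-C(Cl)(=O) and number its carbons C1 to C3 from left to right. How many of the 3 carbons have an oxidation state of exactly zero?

0

Tallying each carbon's bonds:
C1: 1C, 2O, 1Br → 0 + 2 + 1 = +3
C2: 2C, 1N, 1I → 0 + 1 + 1 = +2
C3: 1C, 2O, 1Cl → 0 + 2 + 1 = +3
0 carbons meet the condition.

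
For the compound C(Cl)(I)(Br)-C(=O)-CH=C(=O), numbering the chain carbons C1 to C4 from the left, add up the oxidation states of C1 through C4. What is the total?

Assign +1 per bond to O/N/halogen, −1 per bond to H or an electropositive element, and 0 per bond to carbon. Tallying each carbon:
C1: 1C, 1Cl, 1Br, 1I → 0 + 1 + 1 + 1 = +3
C2: 2C, 2O → 0 + 2 = +2
C3: 3C, 1H → 0 − 1 = -1
C4: 2C, 2O → 0 + 2 = +2
Sum = +3 + 2 − 1 + 2 = +6.

+6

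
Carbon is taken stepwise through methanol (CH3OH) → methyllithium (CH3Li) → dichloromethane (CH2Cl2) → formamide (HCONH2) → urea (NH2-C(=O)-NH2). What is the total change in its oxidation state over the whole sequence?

+6

Carbon oxidation states along the series — methanol: -2, methyllithium: -4, dichloromethane: 0, formamide: +2, urea: +4.
Net change = +4 − (-2) = +6.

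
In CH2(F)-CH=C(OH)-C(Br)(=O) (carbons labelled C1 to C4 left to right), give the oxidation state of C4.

C4 has one bond to C (0), one bond to Br (+1), a double bond to O (2×+1 = +2).
Oxidation state = 0 + 1 + 2 = +3.

+3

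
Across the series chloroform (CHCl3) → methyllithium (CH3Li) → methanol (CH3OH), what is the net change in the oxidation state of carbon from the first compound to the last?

-4

Carbon oxidation states along the series — chloroform: +2, methyllithium: -4, methanol: -2.
Net change = -2 − (+2) = -4.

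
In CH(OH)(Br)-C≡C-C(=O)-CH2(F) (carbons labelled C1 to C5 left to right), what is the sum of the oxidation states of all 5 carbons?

+2

Tallying each carbon's bonds:
C1: 1C, 1H, 1O, 1Br → 0 − 1 + 1 + 1 = +1
C2: 4C → 0 = 0
C3: 4C → 0 = 0
C4: 2C, 2O → 0 + 2 = +2
C5: 1C, 2H, 1F → 0 − 2 + 1 = -1
Sum = +1 + 0 + 0 + 2 − 1 = +2.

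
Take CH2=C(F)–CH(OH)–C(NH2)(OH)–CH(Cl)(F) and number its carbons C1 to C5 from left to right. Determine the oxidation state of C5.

C5 has one bond to C (0), one bond to H (-1), one bond to Cl (+1), one bond to F (+1).
Oxidation state = 0 − 1 + 1 + 1 = +1.

+1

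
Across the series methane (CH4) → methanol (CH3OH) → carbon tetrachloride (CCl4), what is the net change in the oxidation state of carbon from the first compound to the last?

Carbon oxidation states along the series — methane: -4, methanol: -2, carbon tetrachloride: +4.
Net change = +4 − (-4) = +8.

+8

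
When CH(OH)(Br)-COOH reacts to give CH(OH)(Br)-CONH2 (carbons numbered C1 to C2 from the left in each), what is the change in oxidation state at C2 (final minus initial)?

0

Before: C2 has 1 bond to C, 3 bonds to O → oxidation state +3.
After: C2 has 1 bond to C, 2 bonds to O, 1 bond to N → oxidation state +3.
Δ = +3 − (+3) = 0, so no net redox change at C2.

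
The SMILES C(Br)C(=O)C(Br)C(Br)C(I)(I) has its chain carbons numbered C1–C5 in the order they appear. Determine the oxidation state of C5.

C5 has one bond to C (0), one bond to I (+1), one bond to I (+1), one bond to H (-1).
Oxidation state = 0 + 1 + 1 − 1 = +1.

+1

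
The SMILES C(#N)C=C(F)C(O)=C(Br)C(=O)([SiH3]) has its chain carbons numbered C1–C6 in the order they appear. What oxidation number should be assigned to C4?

Each bond to a more electronegative atom (O, N, halogen) counts +1, each bond to a less electronegative atom (H, metal, B, Si) counts −1, and each C–C bond counts 0.
C4 has one bond to C (0), a double bond to C (2×0 = 0), one bond to O (+1).
Oxidation state = 0 + 0 + 1 = +1.

+1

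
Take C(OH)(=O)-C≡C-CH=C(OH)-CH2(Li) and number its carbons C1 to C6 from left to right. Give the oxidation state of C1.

+3

C1 has one bond to C (0), one bond to O (+1), a double bond to O (2×+1 = +2).
Oxidation state = 0 + 1 + 2 = +3.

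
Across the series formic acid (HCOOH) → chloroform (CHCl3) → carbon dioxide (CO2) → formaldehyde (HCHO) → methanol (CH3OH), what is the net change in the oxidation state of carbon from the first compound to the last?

Carbon oxidation states along the series — formic acid: +2, chloroform: +2, carbon dioxide: +4, formaldehyde: 0, methanol: -2.
Net change = -2 − (+2) = -4.

-4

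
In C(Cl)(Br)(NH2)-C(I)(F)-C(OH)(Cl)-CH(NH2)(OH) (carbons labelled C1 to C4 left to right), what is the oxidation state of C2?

Each bond to a more electronegative atom (O, N, halogen) counts +1, each bond to a less electronegative atom (H, metal, B, Si) counts −1, and each C–C bond counts 0.
C2 has one bond to C (0), one bond to C (0), one bond to I (+1), one bond to F (+1).
Oxidation state = 0 + 0 + 1 + 1 = +2.

+2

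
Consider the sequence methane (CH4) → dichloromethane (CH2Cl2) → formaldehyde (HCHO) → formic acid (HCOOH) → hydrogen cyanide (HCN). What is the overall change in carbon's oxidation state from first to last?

+6

Carbon oxidation states along the series — methane: -4, dichloromethane: 0, formaldehyde: 0, formic acid: +2, hydrogen cyanide: +2.
Net change = +2 − (-4) = +6.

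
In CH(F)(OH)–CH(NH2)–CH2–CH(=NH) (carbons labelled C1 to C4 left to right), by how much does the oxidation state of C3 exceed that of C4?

-3

C3: 2C, 2H → 0 − 2 = -2
C4: 1C, 1H, 2N → 0 − 1 + 2 = +1
Difference: -2 − (+1) = -3.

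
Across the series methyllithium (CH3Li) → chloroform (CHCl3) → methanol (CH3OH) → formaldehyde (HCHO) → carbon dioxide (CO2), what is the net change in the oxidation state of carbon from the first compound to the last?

Carbon oxidation states along the series — methyllithium: -4, chloroform: +2, methanol: -2, formaldehyde: 0, carbon dioxide: +4.
Net change = +4 − (-4) = +8.

+8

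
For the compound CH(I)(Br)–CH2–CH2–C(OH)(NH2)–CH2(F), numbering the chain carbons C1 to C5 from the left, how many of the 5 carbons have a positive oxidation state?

Assign +1 per bond to O/N/halogen, −1 per bond to H or an electropositive element, and 0 per bond to carbon. Tallying each carbon:
C1: 1C, 1H, 1Br, 1I → 0 − 1 + 1 + 1 = +1
C2: 2C, 2H → 0 − 2 = -2
C3: 2C, 2H → 0 − 2 = -2
C4: 2C, 1O, 1N → 0 + 1 + 1 = +2
C5: 1C, 2H, 1F → 0 − 2 + 1 = -1
2 carbons (C1, C4) meet the condition.

2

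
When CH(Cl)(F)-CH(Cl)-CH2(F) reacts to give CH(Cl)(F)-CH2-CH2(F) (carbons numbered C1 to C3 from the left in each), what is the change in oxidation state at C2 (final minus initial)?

Before: C2 has 2 bonds to C, 1 bond to H, 1 bond to Cl → oxidation state 0.
After: C2 has 2 bonds to C, 2 bonds to H → oxidation state -2.
Δ = -2 − (0) = -2, so this is a reduction at C2.

-2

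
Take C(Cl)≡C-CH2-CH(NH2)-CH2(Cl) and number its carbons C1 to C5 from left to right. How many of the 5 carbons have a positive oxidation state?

1

Each bond to a more electronegative atom (O, N, halogen) counts +1, each bond to a less electronegative atom (H, metal, B, Si) counts −1, and each C–C bond counts 0. Tallying each carbon:
C1: 3C, 1Cl → 0 + 1 = +1
C2: 4C → 0 = 0
C3: 2C, 2H → 0 − 2 = -2
C4: 2C, 1H, 1N → 0 − 1 + 1 = 0
C5: 1C, 2H, 1Cl → 0 − 2 + 1 = -1
1 carbon (C1) meets the condition.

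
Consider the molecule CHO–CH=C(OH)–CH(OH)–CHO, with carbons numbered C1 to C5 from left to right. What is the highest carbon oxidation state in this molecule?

Assign +1 per bond to O/N/halogen, −1 per bond to H or an electropositive element, and 0 per bond to carbon. Tallying each carbon:
C1: 1C, 1H, 2O → 0 − 1 + 2 = +1
C2: 3C, 1H → 0 − 1 = -1
C3: 3C, 1O → 0 + 1 = +1
C4: 2C, 1H, 1O → 0 − 1 + 1 = 0
C5: 1C, 1H, 2O → 0 − 1 + 2 = +1
The highest value is +1.

+1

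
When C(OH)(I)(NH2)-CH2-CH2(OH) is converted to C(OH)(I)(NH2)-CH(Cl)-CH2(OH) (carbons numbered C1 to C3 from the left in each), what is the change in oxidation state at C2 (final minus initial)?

+2

Before: C2 has 2 bonds to C, 2 bonds to H → oxidation state -2.
After: C2 has 2 bonds to C, 1 bond to H, 1 bond to Cl → oxidation state 0.
Δ = 0 − (-2) = +2, so this is an oxidation at C2.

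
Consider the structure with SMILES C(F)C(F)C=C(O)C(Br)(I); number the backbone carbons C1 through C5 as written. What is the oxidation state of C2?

C2 has one bond to C (0), one bond to C (0), one bond to F (+1), one bond to H (-1).
Oxidation state = 0 + 0 + 1 − 1 = 0.

0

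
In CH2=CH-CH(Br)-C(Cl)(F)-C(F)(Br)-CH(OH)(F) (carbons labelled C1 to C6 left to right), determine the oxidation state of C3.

C3 has one bond to C (0), one bond to C (0), one bond to H (-1), one bond to Br (+1).
Oxidation state = 0 + 0 − 1 + 1 = 0.

0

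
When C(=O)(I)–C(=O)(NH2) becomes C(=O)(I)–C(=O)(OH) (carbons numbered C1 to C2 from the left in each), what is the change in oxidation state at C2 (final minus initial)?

0

Before: C2 has 1 bond to C, 2 bonds to O, 1 bond to N → oxidation state +3.
After: C2 has 1 bond to C, 3 bonds to O → oxidation state +3.
Δ = +3 − (+3) = 0, so no net redox change at C2.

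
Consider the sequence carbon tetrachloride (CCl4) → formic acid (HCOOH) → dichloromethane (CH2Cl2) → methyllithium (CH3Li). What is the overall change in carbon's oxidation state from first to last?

Carbon oxidation states along the series — carbon tetrachloride: +4, formic acid: +2, dichloromethane: 0, methyllithium: -4.
Net change = -4 − (+4) = -8.

-8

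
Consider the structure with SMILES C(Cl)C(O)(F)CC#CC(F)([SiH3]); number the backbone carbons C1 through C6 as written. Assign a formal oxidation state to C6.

Assign +1 per bond to O/N/halogen, −1 per bond to H or an electropositive element, and 0 per bond to carbon.
C6 has one bond to C (0), one bond to H (-1), one bond to F (+1), one bond to Si (-1).
Oxidation state = 0 − 1 + 1 − 1 = -1.

-1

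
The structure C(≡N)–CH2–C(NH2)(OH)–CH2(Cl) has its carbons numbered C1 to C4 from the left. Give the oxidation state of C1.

+3

Count +1 for every bond to an atom more electronegative than carbon and −1 for every bond to one less electronegative; C–C bonds are 0.
C1 has one bond to C (0), a triple bond to N (3×+1 = +3).
Oxidation state = 0 + 3 = +3.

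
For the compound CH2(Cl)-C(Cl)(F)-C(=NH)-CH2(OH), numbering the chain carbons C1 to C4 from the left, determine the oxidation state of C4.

-1

Count +1 for every bond to an atom more electronegative than carbon and −1 for every bond to one less electronegative; C–C bonds are 0.
C4 has one bond to C (0), one bond to H (-1), one bond to O (+1), one bond to H (-1).
Oxidation state = 0 − 1 + 1 − 1 = -1.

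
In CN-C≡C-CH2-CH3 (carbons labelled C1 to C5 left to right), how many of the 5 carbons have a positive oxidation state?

1

Assign +1 per bond to O/N/halogen, −1 per bond to H or an electropositive element, and 0 per bond to carbon. Tallying each carbon:
C1: 1C, 3N → 0 + 3 = +3
C2: 4C → 0 = 0
C3: 4C → 0 = 0
C4: 2C, 2H → 0 − 2 = -2
C5: 1C, 3H → 0 − 3 = -3
1 carbon (C1) meets the condition.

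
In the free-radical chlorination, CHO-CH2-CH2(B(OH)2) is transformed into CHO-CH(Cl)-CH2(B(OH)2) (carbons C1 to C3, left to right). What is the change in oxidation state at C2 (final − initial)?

Before: C2 has 2 bonds to C, 2 bonds to H → oxidation state -2.
After: C2 has 2 bonds to C, 1 bond to H, 1 bond to Cl → oxidation state 0.
Δ = 0 − (-2) = +2, so this is an oxidation at C2.

+2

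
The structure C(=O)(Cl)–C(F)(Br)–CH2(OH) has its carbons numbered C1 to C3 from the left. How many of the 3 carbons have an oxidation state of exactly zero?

0

Tallying each carbon's bonds:
C1: 1C, 2O, 1Cl → 0 + 2 + 1 = +3
C2: 2C, 1F, 1Br → 0 + 1 + 1 = +2
C3: 1C, 2H, 1O → 0 − 2 + 1 = -1
0 carbons meet the condition.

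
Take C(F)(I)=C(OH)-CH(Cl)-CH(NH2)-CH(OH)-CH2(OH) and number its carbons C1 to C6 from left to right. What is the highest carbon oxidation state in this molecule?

+2

Tallying each carbon's bonds:
C1: 2C, 1F, 1I → 0 + 1 + 1 = +2
C2: 3C, 1O → 0 + 1 = +1
C3: 2C, 1H, 1Cl → 0 − 1 + 1 = 0
C4: 2C, 1H, 1N → 0 − 1 + 1 = 0
C5: 2C, 1H, 1O → 0 − 1 + 1 = 0
C6: 1C, 2H, 1O → 0 − 2 + 1 = -1
The highest value is +2.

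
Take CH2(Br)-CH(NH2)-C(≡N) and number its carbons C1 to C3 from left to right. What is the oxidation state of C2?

C2 has one bond to C (0), one bond to C (0), one bond to N (+1), one bond to H (-1).
Oxidation state = 0 + 0 + 1 − 1 = 0.

0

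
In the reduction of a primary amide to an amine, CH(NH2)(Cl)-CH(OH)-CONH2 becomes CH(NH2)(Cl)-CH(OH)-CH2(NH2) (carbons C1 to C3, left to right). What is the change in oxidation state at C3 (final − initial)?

Before: C3 has 1 bond to C, 2 bonds to O, 1 bond to N → oxidation state +3.
After: C3 has 1 bond to C, 2 bonds to H, 1 bond to N → oxidation state -1.
Δ = -1 − (+3) = -4, so this is a reduction at C3.

-4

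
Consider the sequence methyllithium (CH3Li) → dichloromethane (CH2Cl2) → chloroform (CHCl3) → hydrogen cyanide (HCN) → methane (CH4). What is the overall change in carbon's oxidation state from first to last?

Carbon oxidation states along the series — methyllithium: -4, dichloromethane: 0, chloroform: +2, hydrogen cyanide: +2, methane: -4.
Net change = -4 − (-4) = 0.

0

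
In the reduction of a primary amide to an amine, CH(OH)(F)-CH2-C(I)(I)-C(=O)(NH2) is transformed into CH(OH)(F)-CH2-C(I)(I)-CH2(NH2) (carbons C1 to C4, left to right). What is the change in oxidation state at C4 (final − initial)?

-4

Before: C4 has 1 bond to C, 2 bonds to O, 1 bond to N → oxidation state +3.
After: C4 has 1 bond to C, 2 bonds to H, 1 bond to N → oxidation state -1.
Δ = -1 − (+3) = -4, so this is a reduction at C4.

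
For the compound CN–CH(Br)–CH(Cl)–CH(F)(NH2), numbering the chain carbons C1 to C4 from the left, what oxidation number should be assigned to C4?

+1

C4 has one bond to C (0), one bond to F (+1), one bond to N (+1), one bond to H (-1).
Oxidation state = 0 + 1 + 1 − 1 = +1.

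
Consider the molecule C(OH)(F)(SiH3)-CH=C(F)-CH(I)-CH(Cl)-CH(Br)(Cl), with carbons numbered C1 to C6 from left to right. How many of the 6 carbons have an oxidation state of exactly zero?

2

Each bond to a more electronegative atom (O, N, halogen) counts +1, each bond to a less electronegative atom (H, metal, B, Si) counts −1, and each C–C bond counts 0. Tallying each carbon:
C1: 1C, 1O, 1F, 1Si → 0 + 1 + 1 − 1 = +1
C2: 3C, 1H → 0 − 1 = -1
C3: 3C, 1F → 0 + 1 = +1
C4: 2C, 1H, 1I → 0 − 1 + 1 = 0
C5: 2C, 1H, 1Cl → 0 − 1 + 1 = 0
C6: 1C, 1H, 1Cl, 1Br → 0 − 1 + 1 + 1 = +1
2 carbons (C4, C5) meet the condition.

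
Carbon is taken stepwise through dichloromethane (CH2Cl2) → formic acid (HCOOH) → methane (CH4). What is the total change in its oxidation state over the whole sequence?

-4

Carbon oxidation states along the series — dichloromethane: 0, formic acid: +2, methane: -4.
Net change = -4 − (0) = -4.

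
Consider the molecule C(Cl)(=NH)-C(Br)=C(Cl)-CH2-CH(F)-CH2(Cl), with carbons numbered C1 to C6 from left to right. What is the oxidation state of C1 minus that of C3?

C1: 1C, 2N, 1Cl → 0 + 2 + 1 = +3
C3: 3C, 1Cl → 0 + 1 = +1
Difference: +3 − (+1) = +2.

+2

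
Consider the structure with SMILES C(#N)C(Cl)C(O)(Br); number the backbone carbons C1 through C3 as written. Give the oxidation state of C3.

+1

Each bond to a more electronegative atom (O, N, halogen) counts +1, each bond to a less electronegative atom (H, metal, B, Si) counts −1, and each C–C bond counts 0.
C3 has one bond to C (0), one bond to O (+1), one bond to H (-1), one bond to Br (+1).
Oxidation state = 0 + 1 − 1 + 1 = +1.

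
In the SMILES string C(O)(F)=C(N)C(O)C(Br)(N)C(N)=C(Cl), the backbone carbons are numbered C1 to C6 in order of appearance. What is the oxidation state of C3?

Bonds to more-electronegative neighbours contribute +1 each, bonds to H or metals contribute −1 each, and C–C bonds contribute 0.
C3 has one bond to C (0), one bond to C (0), one bond to H (-1), one bond to O (+1).
Oxidation state = 0 + 0 − 1 + 1 = 0.

0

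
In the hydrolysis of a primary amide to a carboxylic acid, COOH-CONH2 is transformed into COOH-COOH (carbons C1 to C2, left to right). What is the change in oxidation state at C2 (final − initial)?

0

Before: C2 has 1 bond to C, 2 bonds to O, 1 bond to N → oxidation state +3.
After: C2 has 1 bond to C, 3 bonds to O → oxidation state +3.
Δ = +3 − (+3) = 0, so no net redox change at C2.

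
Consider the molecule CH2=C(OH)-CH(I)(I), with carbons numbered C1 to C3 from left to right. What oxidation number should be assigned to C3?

+1

C3 has one bond to C (0), one bond to I (+1), one bond to H (-1), one bond to I (+1).
Oxidation state = 0 + 1 − 1 + 1 = +1.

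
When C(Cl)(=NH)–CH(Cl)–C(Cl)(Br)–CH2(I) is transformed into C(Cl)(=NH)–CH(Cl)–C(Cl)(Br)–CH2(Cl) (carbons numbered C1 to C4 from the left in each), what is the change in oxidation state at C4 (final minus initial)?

Before: C4 has 1 bond to C, 2 bonds to H, 1 bond to I → oxidation state -1.
After: C4 has 1 bond to C, 2 bonds to H, 1 bond to Cl → oxidation state -1.
Δ = -1 − (-1) = 0, so no net redox change at C4.

0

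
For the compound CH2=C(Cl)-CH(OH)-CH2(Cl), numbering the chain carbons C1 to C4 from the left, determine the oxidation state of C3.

Assign +1 per bond to O/N/halogen, −1 per bond to H or an electropositive element, and 0 per bond to carbon.
C3 has one bond to C (0), one bond to C (0), one bond to H (-1), one bond to O (+1).
Oxidation state = 0 + 0 − 1 + 1 = 0.

0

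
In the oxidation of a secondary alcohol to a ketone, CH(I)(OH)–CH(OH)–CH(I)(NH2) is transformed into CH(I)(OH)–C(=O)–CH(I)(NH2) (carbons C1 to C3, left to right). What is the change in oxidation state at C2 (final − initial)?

Before: C2 has 2 bonds to C, 1 bond to H, 1 bond to O → oxidation state 0.
After: C2 has 2 bonds to C, 2 bonds to O → oxidation state +2.
Δ = +2 − (0) = +2, so this is an oxidation at C2.

+2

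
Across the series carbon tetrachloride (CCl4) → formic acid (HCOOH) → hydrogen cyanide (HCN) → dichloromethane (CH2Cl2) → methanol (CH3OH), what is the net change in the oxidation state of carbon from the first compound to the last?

-6

Carbon oxidation states along the series — carbon tetrachloride: +4, formic acid: +2, hydrogen cyanide: +2, dichloromethane: 0, methanol: -2.
Net change = -2 − (+4) = -6.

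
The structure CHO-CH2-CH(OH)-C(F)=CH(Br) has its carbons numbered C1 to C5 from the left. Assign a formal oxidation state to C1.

Count +1 for every bond to an atom more electronegative than carbon and −1 for every bond to one less electronegative; C–C bonds are 0.
C1 has one bond to C (0), one bond to H (-1), a double bond to O (2×+1 = +2).
Oxidation state = 0 − 1 + 2 = +1.

+1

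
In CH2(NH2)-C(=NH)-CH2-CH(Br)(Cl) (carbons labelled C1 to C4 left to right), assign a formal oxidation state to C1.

Bonds to more-electronegative neighbours contribute +1 each, bonds to H or metals contribute −1 each, and C–C bonds contribute 0.
C1 has one bond to C (0), one bond to H (-1), one bond to N (+1), one bond to H (-1).
Oxidation state = 0 − 1 + 1 − 1 = -1.

-1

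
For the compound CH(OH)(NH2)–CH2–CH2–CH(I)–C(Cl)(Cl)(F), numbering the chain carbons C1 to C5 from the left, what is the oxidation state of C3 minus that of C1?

-3

C3: 2C, 2H → 0 − 2 = -2
C1: 1C, 1H, 1O, 1N → 0 − 1 + 1 + 1 = +1
Difference: -2 − (+1) = -3.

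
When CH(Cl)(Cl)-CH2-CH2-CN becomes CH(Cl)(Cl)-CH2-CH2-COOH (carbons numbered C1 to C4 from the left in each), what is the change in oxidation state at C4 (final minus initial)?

Before: C4 has 1 bond to C, 3 bonds to N → oxidation state +3.
After: C4 has 1 bond to C, 3 bonds to O → oxidation state +3.
Δ = +3 − (+3) = 0, so no net redox change at C4.

0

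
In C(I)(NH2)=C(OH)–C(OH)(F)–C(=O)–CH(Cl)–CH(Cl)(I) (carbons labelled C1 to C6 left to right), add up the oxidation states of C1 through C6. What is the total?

Bonds to more-electronegative neighbours contribute +1 each, bonds to H or metals contribute −1 each, and C–C bonds contribute 0. Tallying each carbon:
C1: 2C, 1N, 1I → 0 + 1 + 1 = +2
C2: 3C, 1O → 0 + 1 = +1
C3: 2C, 1O, 1F → 0 + 1 + 1 = +2
C4: 2C, 2O → 0 + 2 = +2
C5: 2C, 1H, 1Cl → 0 − 1 + 1 = 0
C6: 1C, 1H, 1Cl, 1I → 0 − 1 + 1 + 1 = +1
Sum = +2 + 1 + 2 + 2 + 0 + 1 = +8.

+8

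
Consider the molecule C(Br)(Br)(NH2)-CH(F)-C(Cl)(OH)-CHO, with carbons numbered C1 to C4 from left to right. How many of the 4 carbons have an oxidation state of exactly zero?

Bonds to more-electronegative neighbours contribute +1 each, bonds to H or metals contribute −1 each, and C–C bonds contribute 0. Tallying each carbon:
C1: 1C, 1N, 2Br → 0 + 1 + 2 = +3
C2: 2C, 1H, 1F → 0 − 1 + 1 = 0
C3: 2C, 1O, 1Cl → 0 + 1 + 1 = +2
C4: 1C, 1H, 2O → 0 − 1 + 2 = +1
1 carbon (C2) meets the condition.

1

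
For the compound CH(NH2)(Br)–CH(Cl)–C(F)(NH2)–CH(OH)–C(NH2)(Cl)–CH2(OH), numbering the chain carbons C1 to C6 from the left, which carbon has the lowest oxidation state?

Tallying each carbon's bonds:
C1: 1C, 1H, 1N, 1Br → 0 − 1 + 1 + 1 = +1
C2: 2C, 1H, 1Cl → 0 − 1 + 1 = 0
C3: 2C, 1N, 1F → 0 + 1 + 1 = +2
C4: 2C, 1H, 1O → 0 − 1 + 1 = 0
C5: 2C, 1N, 1Cl → 0 + 1 + 1 = +2
C6: 1C, 2H, 1O → 0 − 2 + 1 = -1
The most reduced carbon is C6 at -1.

C6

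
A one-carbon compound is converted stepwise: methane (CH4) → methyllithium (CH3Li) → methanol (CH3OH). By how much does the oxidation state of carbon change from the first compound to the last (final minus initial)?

Carbon oxidation states along the series — methane: -4, methyllithium: -4, methanol: -2.
Net change = -2 − (-4) = +2.

+2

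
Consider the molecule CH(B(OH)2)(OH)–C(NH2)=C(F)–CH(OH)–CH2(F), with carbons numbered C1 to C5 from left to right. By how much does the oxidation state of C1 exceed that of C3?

-2

C1: 1C, 1H, 1O, 1B → 0 − 1 + 1 − 1 = -1
C3: 3C, 1F → 0 + 1 = +1
Difference: -1 − (+1) = -2.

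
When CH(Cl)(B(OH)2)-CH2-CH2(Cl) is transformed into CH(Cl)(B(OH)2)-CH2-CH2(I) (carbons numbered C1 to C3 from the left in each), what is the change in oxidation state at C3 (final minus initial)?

0

Before: C3 has 1 bond to C, 2 bonds to H, 1 bond to Cl → oxidation state -1.
After: C3 has 1 bond to C, 2 bonds to H, 1 bond to I → oxidation state -1.
Δ = -1 − (-1) = 0, so no net redox change at C3.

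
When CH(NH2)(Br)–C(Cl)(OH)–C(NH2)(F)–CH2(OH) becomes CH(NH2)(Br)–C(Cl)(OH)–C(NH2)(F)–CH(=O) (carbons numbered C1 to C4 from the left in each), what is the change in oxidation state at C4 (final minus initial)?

+2

Before: C4 has 1 bond to C, 2 bonds to H, 1 bond to O → oxidation state -1.
After: C4 has 1 bond to C, 1 bond to H, 2 bonds to O → oxidation state +1.
Δ = +1 − (-1) = +2, so this is an oxidation at C4.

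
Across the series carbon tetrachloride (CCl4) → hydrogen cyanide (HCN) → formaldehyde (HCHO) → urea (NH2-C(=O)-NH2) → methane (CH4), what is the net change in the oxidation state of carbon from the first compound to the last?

Carbon oxidation states along the series — carbon tetrachloride: +4, hydrogen cyanide: +2, formaldehyde: 0, urea: +4, methane: -4.
Net change = -4 − (+4) = -8.

-8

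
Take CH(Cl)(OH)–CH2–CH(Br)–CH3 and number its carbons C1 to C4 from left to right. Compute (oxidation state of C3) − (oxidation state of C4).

+3

C3: 2C, 1H, 1Br → 0 − 1 + 1 = 0
C4: 1C, 3H → 0 − 3 = -3
Difference: 0 − (-3) = +3.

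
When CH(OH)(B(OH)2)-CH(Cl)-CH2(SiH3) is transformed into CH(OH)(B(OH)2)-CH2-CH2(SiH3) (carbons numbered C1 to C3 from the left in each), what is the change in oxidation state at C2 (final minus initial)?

-2

Before: C2 has 2 bonds to C, 1 bond to H, 1 bond to Cl → oxidation state 0.
After: C2 has 2 bonds to C, 2 bonds to H → oxidation state -2.
Δ = -2 − (0) = -2, so this is a reduction at C2.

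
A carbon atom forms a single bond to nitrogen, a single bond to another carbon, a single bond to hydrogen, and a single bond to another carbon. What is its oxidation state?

0

Each bond to a more electronegative atom (O, N, halogen) counts +1, each bond to a less electronegative atom (H, metal, B, Si) counts −1, and each C–C bond counts 0.
The carbon has one bond to C (0), one bond to C (0), one bond to H (-1), one bond to N (+1).
Oxidation state = 0 + 0 − 1 + 1 = 0.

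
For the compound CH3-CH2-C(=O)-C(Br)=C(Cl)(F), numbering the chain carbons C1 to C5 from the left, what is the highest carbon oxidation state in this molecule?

+2

Tallying each carbon's bonds:
C1: 1C, 3H → 0 − 3 = -3
C2: 2C, 2H → 0 − 2 = -2
C3: 2C, 2O → 0 + 2 = +2
C4: 3C, 1Br → 0 + 1 = +1
C5: 2C, 1F, 1Cl → 0 + 1 + 1 = +2
The highest value is +2.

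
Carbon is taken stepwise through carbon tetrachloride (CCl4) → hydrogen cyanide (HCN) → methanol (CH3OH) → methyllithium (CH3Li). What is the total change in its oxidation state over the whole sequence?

-8

Carbon oxidation states along the series — carbon tetrachloride: +4, hydrogen cyanide: +2, methanol: -2, methyllithium: -4.
Net change = -4 − (+4) = -8.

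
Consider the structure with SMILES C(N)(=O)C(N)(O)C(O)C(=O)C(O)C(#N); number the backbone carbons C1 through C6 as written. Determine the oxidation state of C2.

Count +1 for every bond to an atom more electronegative than carbon and −1 for every bond to one less electronegative; C–C bonds are 0.
C2 has one bond to C (0), one bond to C (0), one bond to N (+1), one bond to O (+1).
Oxidation state = 0 + 0 + 1 + 1 = +2.

+2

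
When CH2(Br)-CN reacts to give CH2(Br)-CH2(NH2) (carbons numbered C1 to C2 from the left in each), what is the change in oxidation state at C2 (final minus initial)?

Before: C2 has 1 bond to C, 3 bonds to N → oxidation state +3.
After: C2 has 1 bond to C, 2 bonds to H, 1 bond to N → oxidation state -1.
Δ = -1 − (+3) = -4, so this is a reduction at C2.

-4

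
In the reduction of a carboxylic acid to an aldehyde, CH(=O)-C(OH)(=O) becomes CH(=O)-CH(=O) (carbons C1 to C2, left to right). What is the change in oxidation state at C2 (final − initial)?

Before: C2 has 1 bond to C, 3 bonds to O → oxidation state +3.
After: C2 has 1 bond to C, 1 bond to H, 2 bonds to O → oxidation state +1.
Δ = +1 − (+3) = -2, so this is a reduction at C2.

-2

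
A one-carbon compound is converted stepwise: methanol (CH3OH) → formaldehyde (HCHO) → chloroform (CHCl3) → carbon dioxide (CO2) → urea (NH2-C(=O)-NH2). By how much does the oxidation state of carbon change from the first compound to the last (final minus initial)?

+6

Carbon oxidation states along the series — methanol: -2, formaldehyde: 0, chloroform: +2, carbon dioxide: +4, urea: +4.
Net change = +4 − (-2) = +6.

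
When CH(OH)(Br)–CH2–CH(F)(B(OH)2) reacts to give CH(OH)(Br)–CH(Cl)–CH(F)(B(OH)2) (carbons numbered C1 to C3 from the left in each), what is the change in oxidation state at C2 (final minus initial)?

Before: C2 has 2 bonds to C, 2 bonds to H → oxidation state -2.
After: C2 has 2 bonds to C, 1 bond to H, 1 bond to Cl → oxidation state 0.
Δ = 0 − (-2) = +2, so this is an oxidation at C2.

+2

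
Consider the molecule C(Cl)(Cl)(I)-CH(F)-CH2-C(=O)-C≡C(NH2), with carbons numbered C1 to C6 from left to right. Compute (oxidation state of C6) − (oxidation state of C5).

C6: 3C, 1N → 0 + 1 = +1
C5: 4C → 0 = 0
Difference: +1 − (0) = +1.

+1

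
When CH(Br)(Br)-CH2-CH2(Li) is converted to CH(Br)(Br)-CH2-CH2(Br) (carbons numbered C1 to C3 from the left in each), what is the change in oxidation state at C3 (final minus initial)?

Before: C3 has 1 bond to C, 2 bonds to H, 1 bond to Li → oxidation state -3.
After: C3 has 1 bond to C, 2 bonds to H, 1 bond to Br → oxidation state -1.
Δ = -1 − (-3) = +2, so this is an oxidation at C3.

+2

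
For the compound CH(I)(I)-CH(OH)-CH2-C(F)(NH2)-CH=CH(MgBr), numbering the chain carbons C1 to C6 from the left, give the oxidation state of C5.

C5 has one bond to C (0), a double bond to C (2×0 = 0), one bond to H (-1).
Oxidation state = 0 + 0 − 1 = -1.

-1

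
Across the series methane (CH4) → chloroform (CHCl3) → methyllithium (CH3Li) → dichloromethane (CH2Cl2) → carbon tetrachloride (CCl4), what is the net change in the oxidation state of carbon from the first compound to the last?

+8

Carbon oxidation states along the series — methane: -4, chloroform: +2, methyllithium: -4, dichloromethane: 0, carbon tetrachloride: +4.
Net change = +4 − (-4) = +8.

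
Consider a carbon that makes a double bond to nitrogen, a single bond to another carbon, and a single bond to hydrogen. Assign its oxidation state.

The carbon has one bond to C (0), a double bond to N (2×+1 = +2), one bond to H (-1).
Oxidation state = 0 + 2 − 1 = +1.

+1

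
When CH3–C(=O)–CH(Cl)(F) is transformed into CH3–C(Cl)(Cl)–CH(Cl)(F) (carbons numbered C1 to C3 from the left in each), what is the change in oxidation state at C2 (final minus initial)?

0

Before: C2 has 2 bonds to C, 2 bonds to O → oxidation state +2.
After: C2 has 2 bonds to C, 2 bonds to Cl → oxidation state +2.
Δ = +2 − (+2) = 0, so no net redox change at C2.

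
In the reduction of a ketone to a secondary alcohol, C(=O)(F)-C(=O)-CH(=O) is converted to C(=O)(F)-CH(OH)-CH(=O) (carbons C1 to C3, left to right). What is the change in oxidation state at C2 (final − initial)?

Before: C2 has 2 bonds to C, 2 bonds to O → oxidation state +2.
After: C2 has 2 bonds to C, 1 bond to H, 1 bond to O → oxidation state 0.
Δ = 0 − (+2) = -2, so this is a reduction at C2.

-2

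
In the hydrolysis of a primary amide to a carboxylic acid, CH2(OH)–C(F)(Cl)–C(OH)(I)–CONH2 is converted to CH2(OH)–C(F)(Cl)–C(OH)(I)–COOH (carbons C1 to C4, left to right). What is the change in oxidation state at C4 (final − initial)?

Before: C4 has 1 bond to C, 2 bonds to O, 1 bond to N → oxidation state +3.
After: C4 has 1 bond to C, 3 bonds to O → oxidation state +3.
Δ = +3 − (+3) = 0, so no net redox change at C4.

0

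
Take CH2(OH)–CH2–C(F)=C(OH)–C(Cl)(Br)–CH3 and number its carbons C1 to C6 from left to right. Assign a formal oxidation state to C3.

C3 has one bond to C (0), a double bond to C (2×0 = 0), one bond to F (+1).
Oxidation state = 0 + 0 + 1 = +1.

+1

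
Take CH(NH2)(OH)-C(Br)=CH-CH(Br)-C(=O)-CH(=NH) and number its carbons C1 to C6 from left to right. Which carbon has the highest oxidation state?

Tallying each carbon's bonds:
C1: 1C, 1H, 1O, 1N → 0 − 1 + 1 + 1 = +1
C2: 3C, 1Br → 0 + 1 = +1
C3: 3C, 1H → 0 − 1 = -1
C4: 2C, 1H, 1Br → 0 − 1 + 1 = 0
C5: 2C, 2O → 0 + 2 = +2
C6: 1C, 1H, 2N → 0 − 1 + 2 = +1
The most oxidised carbon is C5 at +2.

C5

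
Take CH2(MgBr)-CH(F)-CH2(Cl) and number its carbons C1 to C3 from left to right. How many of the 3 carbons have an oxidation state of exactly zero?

1

Each bond to a more electronegative atom (O, N, halogen) counts +1, each bond to a less electronegative atom (H, metal, B, Si) counts −1, and each C–C bond counts 0. Tallying each carbon:
C1: 1C, 2H, 1Mg → 0 − 2 − 1 = -3
C2: 2C, 1H, 1F → 0 − 1 + 1 = 0
C3: 1C, 2H, 1Cl → 0 − 2 + 1 = -1
1 carbon (C2) meets the condition.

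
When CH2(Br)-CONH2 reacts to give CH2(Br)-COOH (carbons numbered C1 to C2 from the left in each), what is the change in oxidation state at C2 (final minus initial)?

0

Before: C2 has 1 bond to C, 2 bonds to O, 1 bond to N → oxidation state +3.
After: C2 has 1 bond to C, 3 bonds to O → oxidation state +3.
Δ = +3 − (+3) = 0, so no net redox change at C2.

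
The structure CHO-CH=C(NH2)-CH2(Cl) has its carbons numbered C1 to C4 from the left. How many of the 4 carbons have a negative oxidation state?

2

Bonds to more-electronegative neighbours contribute +1 each, bonds to H or metals contribute −1 each, and C–C bonds contribute 0. Tallying each carbon:
C1: 1C, 1H, 2O → 0 − 1 + 2 = +1
C2: 3C, 1H → 0 − 1 = -1
C3: 3C, 1N → 0 + 1 = +1
C4: 1C, 2H, 1Cl → 0 − 2 + 1 = -1
2 carbons (C2, C4) meet the condition.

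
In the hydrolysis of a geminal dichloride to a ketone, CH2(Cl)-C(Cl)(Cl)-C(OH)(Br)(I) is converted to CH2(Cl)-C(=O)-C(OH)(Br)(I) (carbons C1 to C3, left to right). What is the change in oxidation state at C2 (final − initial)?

0

Before: C2 has 2 bonds to C, 2 bonds to Cl → oxidation state +2.
After: C2 has 2 bonds to C, 2 bonds to O → oxidation state +2.
Δ = +2 − (+2) = 0, so no net redox change at C2.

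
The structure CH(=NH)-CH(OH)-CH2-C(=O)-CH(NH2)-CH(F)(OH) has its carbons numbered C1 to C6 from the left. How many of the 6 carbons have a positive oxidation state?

3

Tallying each carbon's bonds:
C1: 1C, 1H, 2N → 0 − 1 + 2 = +1
C2: 2C, 1H, 1O → 0 − 1 + 1 = 0
C3: 2C, 2H → 0 − 2 = -2
C4: 2C, 2O → 0 + 2 = +2
C5: 2C, 1H, 1N → 0 − 1 + 1 = 0
C6: 1C, 1H, 1O, 1F → 0 − 1 + 1 + 1 = +1
3 carbons (C1, C4, C6) meet the condition.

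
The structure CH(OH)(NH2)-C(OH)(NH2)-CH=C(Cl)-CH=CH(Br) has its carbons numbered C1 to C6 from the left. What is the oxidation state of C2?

C2 has one bond to C (0), one bond to C (0), one bond to O (+1), one bond to N (+1).
Oxidation state = 0 + 0 + 1 + 1 = +2.

+2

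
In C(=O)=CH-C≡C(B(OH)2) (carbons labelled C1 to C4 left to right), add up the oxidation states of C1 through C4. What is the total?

Tallying each carbon's bonds:
C1: 2C, 2O → 0 + 2 = +2
C2: 3C, 1H → 0 − 1 = -1
C3: 4C → 0 = 0
C4: 3C, 1B → 0 − 1 = -1
Sum = +2 − 1 + 0 − 1 = 0.

0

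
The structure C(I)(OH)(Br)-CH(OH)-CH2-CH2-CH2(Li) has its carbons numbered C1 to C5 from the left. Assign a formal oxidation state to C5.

Assign +1 per bond to O/N/halogen, −1 per bond to H or an electropositive element, and 0 per bond to carbon.
C5 has one bond to C (0), one bond to H (-1), one bond to Li (-1), one bond to H (-1).
Oxidation state = 0 − 1 − 1 − 1 = -3.

-3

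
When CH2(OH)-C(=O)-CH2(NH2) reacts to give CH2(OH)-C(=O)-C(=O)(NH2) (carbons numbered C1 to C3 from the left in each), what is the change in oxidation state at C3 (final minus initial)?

+4

Before: C3 has 1 bond to C, 2 bonds to H, 1 bond to N → oxidation state -1.
After: C3 has 1 bond to C, 2 bonds to O, 1 bond to N → oxidation state +3.
Δ = +3 − (-1) = +4, so this is an oxidation at C3.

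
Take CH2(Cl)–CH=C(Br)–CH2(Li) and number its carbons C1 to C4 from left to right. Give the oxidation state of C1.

-1

Assign +1 per bond to O/N/halogen, −1 per bond to H or an electropositive element, and 0 per bond to carbon.
C1 has one bond to C (0), one bond to H (-1), one bond to Cl (+1), one bond to H (-1).
Oxidation state = 0 − 1 + 1 − 1 = -1.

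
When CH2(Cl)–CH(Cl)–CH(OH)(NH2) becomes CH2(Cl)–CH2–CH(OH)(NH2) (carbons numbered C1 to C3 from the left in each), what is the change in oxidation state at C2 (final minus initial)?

-2

Before: C2 has 2 bonds to C, 1 bond to H, 1 bond to Cl → oxidation state 0.
After: C2 has 2 bonds to C, 2 bonds to H → oxidation state -2.
Δ = -2 − (0) = -2, so this is a reduction at C2.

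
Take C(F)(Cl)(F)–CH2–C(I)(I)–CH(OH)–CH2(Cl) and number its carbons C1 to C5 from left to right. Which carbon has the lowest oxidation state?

Tallying each carbon's bonds:
C1: 1C, 2F, 1Cl → 0 + 2 + 1 = +3
C2: 2C, 2H → 0 − 2 = -2
C3: 2C, 2I → 0 + 2 = +2
C4: 2C, 1H, 1O → 0 − 1 + 1 = 0
C5: 1C, 2H, 1Cl → 0 − 2 + 1 = -1
The most reduced carbon is C2 at -2.

C2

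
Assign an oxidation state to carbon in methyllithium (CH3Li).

-4

Count +1 for every bond to an atom more electronegative than carbon and −1 for every bond to one less electronegative; C–C bonds are 0.
The carbon has one bond to H (-1), one bond to H (-1), one bond to H (-1), one bond to Li (-1).
Oxidation state = -1 − 1 − 1 − 1 = -4.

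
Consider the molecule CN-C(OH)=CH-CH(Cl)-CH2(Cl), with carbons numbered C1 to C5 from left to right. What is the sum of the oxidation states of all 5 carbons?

Bonds to more-electronegative neighbours contribute +1 each, bonds to H or metals contribute −1 each, and C–C bonds contribute 0. Tallying each carbon:
C1: 1C, 3N → 0 + 3 = +3
C2: 3C, 1O → 0 + 1 = +1
C3: 3C, 1H → 0 − 1 = -1
C4: 2C, 1H, 1Cl → 0 − 1 + 1 = 0
C5: 1C, 2H, 1Cl → 0 − 2 + 1 = -1
Sum = +3 + 1 − 1 + 0 − 1 = +2.

+2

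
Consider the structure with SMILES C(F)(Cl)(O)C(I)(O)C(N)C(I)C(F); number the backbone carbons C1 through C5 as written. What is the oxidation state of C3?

C3 has one bond to C (0), one bond to C (0), one bond to H (-1), one bond to N (+1).
Oxidation state = 0 + 0 − 1 + 1 = 0.

0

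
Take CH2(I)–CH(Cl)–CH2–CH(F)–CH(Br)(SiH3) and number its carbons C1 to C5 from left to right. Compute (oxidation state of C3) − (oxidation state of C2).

-2

C3: 2C, 2H → 0 − 2 = -2
C2: 2C, 1H, 1Cl → 0 − 1 + 1 = 0
Difference: -2 − (0) = -2.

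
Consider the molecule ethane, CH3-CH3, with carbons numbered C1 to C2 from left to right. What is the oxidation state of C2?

-3

C2 has one bond to H (-1), one bond to H (-1), one bond to H (-1), one bond to C (0).
Oxidation state = -1 − 1 − 1 + 0 = -3.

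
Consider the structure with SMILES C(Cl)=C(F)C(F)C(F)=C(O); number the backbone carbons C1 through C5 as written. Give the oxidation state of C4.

Each bond to a more electronegative atom (O, N, halogen) counts +1, each bond to a less electronegative atom (H, metal, B, Si) counts −1, and each C–C bond counts 0.
C4 has one bond to C (0), a double bond to C (2×0 = 0), one bond to F (+1).
Oxidation state = 0 + 0 + 1 = +1.

+1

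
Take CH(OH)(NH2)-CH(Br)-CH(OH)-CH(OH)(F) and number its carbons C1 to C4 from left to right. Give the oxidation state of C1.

C1 has one bond to C (0), one bond to O (+1), one bond to H (-1), one bond to N (+1).
Oxidation state = 0 + 1 − 1 + 1 = +1.

+1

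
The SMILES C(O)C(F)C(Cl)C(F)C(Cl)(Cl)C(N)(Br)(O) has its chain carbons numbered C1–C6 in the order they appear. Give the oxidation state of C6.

+3

C6 has one bond to C (0), one bond to N (+1), one bond to Br (+1), one bond to O (+1).
Oxidation state = 0 + 1 + 1 + 1 = +3.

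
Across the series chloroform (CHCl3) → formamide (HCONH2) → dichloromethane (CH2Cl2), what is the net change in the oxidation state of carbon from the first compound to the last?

-2

Carbon oxidation states along the series — chloroform: +2, formamide: +2, dichloromethane: 0.
Net change = 0 − (+2) = -2.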